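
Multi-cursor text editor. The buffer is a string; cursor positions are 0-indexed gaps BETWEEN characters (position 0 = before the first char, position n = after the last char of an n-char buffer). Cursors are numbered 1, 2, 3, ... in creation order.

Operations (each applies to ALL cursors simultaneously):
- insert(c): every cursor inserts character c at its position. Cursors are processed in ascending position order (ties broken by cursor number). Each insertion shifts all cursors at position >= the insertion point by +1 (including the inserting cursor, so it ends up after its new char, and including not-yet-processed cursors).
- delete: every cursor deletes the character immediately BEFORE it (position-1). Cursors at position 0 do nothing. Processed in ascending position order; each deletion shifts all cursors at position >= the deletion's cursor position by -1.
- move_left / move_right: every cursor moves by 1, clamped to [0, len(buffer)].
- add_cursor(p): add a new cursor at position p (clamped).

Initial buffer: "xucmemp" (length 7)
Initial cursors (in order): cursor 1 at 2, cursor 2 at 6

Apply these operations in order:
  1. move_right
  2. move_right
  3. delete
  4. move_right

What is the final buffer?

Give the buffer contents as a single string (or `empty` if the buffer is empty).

After op 1 (move_right): buffer="xucmemp" (len 7), cursors c1@3 c2@7, authorship .......
After op 2 (move_right): buffer="xucmemp" (len 7), cursors c1@4 c2@7, authorship .......
After op 3 (delete): buffer="xucem" (len 5), cursors c1@3 c2@5, authorship .....
After op 4 (move_right): buffer="xucem" (len 5), cursors c1@4 c2@5, authorship .....

Answer: xucem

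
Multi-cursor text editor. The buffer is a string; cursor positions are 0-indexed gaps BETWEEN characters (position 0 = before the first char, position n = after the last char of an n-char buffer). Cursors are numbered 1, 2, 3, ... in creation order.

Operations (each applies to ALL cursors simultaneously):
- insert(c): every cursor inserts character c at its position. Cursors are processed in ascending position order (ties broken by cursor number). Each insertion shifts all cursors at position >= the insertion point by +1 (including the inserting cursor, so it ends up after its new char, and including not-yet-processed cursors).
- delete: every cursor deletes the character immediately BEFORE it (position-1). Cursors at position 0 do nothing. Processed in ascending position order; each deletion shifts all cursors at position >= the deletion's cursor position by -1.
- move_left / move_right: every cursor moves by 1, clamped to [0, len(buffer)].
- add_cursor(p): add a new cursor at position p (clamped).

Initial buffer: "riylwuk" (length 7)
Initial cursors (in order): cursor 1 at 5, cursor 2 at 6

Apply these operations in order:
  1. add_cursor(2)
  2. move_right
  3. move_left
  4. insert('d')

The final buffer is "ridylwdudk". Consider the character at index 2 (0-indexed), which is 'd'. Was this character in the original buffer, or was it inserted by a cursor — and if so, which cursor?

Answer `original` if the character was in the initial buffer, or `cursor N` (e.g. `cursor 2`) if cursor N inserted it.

Answer: cursor 3

Derivation:
After op 1 (add_cursor(2)): buffer="riylwuk" (len 7), cursors c3@2 c1@5 c2@6, authorship .......
After op 2 (move_right): buffer="riylwuk" (len 7), cursors c3@3 c1@6 c2@7, authorship .......
After op 3 (move_left): buffer="riylwuk" (len 7), cursors c3@2 c1@5 c2@6, authorship .......
After op 4 (insert('d')): buffer="ridylwdudk" (len 10), cursors c3@3 c1@7 c2@9, authorship ..3...1.2.
Authorship (.=original, N=cursor N): . . 3 . . . 1 . 2 .
Index 2: author = 3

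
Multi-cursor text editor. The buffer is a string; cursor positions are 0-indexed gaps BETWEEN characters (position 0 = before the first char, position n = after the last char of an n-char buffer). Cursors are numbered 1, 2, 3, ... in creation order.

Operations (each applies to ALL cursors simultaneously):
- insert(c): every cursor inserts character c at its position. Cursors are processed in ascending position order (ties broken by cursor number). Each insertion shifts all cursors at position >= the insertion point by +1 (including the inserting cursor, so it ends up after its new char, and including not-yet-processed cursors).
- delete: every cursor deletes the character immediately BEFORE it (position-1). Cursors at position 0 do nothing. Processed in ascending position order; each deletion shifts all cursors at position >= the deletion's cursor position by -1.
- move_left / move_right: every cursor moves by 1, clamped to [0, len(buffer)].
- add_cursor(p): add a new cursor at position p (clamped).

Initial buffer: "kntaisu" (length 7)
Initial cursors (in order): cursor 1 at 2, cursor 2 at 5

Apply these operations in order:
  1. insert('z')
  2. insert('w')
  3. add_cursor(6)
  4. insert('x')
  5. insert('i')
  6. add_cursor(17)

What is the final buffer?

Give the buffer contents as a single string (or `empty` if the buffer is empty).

After op 1 (insert('z')): buffer="knztaizsu" (len 9), cursors c1@3 c2@7, authorship ..1...2..
After op 2 (insert('w')): buffer="knzwtaizwsu" (len 11), cursors c1@4 c2@9, authorship ..11...22..
After op 3 (add_cursor(6)): buffer="knzwtaizwsu" (len 11), cursors c1@4 c3@6 c2@9, authorship ..11...22..
After op 4 (insert('x')): buffer="knzwxtaxizwxsu" (len 14), cursors c1@5 c3@8 c2@12, authorship ..111..3.222..
After op 5 (insert('i')): buffer="knzwxitaxiizwxisu" (len 17), cursors c1@6 c3@10 c2@15, authorship ..1111..33.2222..
After op 6 (add_cursor(17)): buffer="knzwxitaxiizwxisu" (len 17), cursors c1@6 c3@10 c2@15 c4@17, authorship ..1111..33.2222..

Answer: knzwxitaxiizwxisu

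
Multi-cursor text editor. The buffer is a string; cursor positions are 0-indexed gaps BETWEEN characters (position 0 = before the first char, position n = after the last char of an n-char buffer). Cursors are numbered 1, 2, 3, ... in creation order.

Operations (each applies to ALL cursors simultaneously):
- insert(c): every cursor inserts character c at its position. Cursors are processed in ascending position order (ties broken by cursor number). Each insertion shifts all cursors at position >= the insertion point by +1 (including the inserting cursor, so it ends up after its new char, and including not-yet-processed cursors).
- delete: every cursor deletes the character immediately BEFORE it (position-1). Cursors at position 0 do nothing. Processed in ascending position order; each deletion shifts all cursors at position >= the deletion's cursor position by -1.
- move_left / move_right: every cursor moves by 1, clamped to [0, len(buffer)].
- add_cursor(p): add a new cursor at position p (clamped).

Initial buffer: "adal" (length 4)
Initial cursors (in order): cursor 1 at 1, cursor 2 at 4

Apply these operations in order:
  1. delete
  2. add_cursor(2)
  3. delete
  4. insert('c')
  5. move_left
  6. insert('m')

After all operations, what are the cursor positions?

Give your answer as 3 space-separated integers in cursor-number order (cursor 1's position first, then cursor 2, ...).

Answer: 5 5 5

Derivation:
After op 1 (delete): buffer="da" (len 2), cursors c1@0 c2@2, authorship ..
After op 2 (add_cursor(2)): buffer="da" (len 2), cursors c1@0 c2@2 c3@2, authorship ..
After op 3 (delete): buffer="" (len 0), cursors c1@0 c2@0 c3@0, authorship 
After op 4 (insert('c')): buffer="ccc" (len 3), cursors c1@3 c2@3 c3@3, authorship 123
After op 5 (move_left): buffer="ccc" (len 3), cursors c1@2 c2@2 c3@2, authorship 123
After op 6 (insert('m')): buffer="ccmmmc" (len 6), cursors c1@5 c2@5 c3@5, authorship 121233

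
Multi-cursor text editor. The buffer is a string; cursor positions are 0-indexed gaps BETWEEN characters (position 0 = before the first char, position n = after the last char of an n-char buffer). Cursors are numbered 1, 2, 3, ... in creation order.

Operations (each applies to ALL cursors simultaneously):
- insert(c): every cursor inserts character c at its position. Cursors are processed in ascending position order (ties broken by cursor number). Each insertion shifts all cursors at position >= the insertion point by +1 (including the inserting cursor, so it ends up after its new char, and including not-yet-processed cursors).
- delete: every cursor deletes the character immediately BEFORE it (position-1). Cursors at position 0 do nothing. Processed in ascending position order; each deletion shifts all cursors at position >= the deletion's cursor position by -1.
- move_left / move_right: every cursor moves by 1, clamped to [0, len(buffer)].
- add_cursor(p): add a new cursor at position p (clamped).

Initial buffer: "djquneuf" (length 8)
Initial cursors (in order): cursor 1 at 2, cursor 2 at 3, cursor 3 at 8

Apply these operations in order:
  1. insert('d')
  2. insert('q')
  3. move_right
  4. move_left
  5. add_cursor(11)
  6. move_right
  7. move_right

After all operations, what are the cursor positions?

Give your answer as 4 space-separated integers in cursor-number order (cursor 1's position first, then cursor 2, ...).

Answer: 6 9 14 13

Derivation:
After op 1 (insert('d')): buffer="djdqduneufd" (len 11), cursors c1@3 c2@5 c3@11, authorship ..1.2.....3
After op 2 (insert('q')): buffer="djdqqdquneufdq" (len 14), cursors c1@4 c2@7 c3@14, authorship ..11.22.....33
After op 3 (move_right): buffer="djdqqdquneufdq" (len 14), cursors c1@5 c2@8 c3@14, authorship ..11.22.....33
After op 4 (move_left): buffer="djdqqdquneufdq" (len 14), cursors c1@4 c2@7 c3@13, authorship ..11.22.....33
After op 5 (add_cursor(11)): buffer="djdqqdquneufdq" (len 14), cursors c1@4 c2@7 c4@11 c3@13, authorship ..11.22.....33
After op 6 (move_right): buffer="djdqqdquneufdq" (len 14), cursors c1@5 c2@8 c4@12 c3@14, authorship ..11.22.....33
After op 7 (move_right): buffer="djdqqdquneufdq" (len 14), cursors c1@6 c2@9 c4@13 c3@14, authorship ..11.22.....33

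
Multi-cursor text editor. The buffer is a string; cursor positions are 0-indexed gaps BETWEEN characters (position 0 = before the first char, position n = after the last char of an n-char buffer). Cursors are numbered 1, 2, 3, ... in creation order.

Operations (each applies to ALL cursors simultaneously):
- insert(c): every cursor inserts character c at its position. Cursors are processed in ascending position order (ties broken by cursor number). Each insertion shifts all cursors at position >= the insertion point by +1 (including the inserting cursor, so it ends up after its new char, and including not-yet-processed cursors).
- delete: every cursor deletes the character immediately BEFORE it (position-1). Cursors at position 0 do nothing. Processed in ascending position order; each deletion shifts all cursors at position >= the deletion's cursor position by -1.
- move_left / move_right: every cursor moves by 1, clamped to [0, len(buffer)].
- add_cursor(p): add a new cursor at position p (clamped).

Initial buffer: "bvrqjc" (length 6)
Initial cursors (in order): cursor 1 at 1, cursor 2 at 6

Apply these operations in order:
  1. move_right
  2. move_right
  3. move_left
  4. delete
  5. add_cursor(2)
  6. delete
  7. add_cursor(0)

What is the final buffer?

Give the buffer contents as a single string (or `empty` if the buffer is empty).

Answer: c

Derivation:
After op 1 (move_right): buffer="bvrqjc" (len 6), cursors c1@2 c2@6, authorship ......
After op 2 (move_right): buffer="bvrqjc" (len 6), cursors c1@3 c2@6, authorship ......
After op 3 (move_left): buffer="bvrqjc" (len 6), cursors c1@2 c2@5, authorship ......
After op 4 (delete): buffer="brqc" (len 4), cursors c1@1 c2@3, authorship ....
After op 5 (add_cursor(2)): buffer="brqc" (len 4), cursors c1@1 c3@2 c2@3, authorship ....
After op 6 (delete): buffer="c" (len 1), cursors c1@0 c2@0 c3@0, authorship .
After op 7 (add_cursor(0)): buffer="c" (len 1), cursors c1@0 c2@0 c3@0 c4@0, authorship .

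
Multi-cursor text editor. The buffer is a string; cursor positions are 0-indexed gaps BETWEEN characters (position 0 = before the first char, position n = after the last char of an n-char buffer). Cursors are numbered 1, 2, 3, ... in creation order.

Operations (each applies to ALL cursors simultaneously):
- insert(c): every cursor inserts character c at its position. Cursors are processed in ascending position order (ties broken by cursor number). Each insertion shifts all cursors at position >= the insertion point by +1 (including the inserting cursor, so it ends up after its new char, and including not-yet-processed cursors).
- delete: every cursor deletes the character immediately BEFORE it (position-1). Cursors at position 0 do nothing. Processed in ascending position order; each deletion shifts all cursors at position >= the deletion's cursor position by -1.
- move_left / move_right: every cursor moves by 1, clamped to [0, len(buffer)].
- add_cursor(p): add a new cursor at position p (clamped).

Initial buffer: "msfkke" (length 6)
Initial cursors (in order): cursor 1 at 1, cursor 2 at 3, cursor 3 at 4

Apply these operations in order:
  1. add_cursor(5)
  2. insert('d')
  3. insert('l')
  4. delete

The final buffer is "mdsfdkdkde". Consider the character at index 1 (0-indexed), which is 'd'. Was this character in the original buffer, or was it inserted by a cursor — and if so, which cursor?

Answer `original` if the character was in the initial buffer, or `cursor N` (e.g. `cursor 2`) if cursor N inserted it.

After op 1 (add_cursor(5)): buffer="msfkke" (len 6), cursors c1@1 c2@3 c3@4 c4@5, authorship ......
After op 2 (insert('d')): buffer="mdsfdkdkde" (len 10), cursors c1@2 c2@5 c3@7 c4@9, authorship .1..2.3.4.
After op 3 (insert('l')): buffer="mdlsfdlkdlkdle" (len 14), cursors c1@3 c2@7 c3@10 c4@13, authorship .11..22.33.44.
After op 4 (delete): buffer="mdsfdkdkde" (len 10), cursors c1@2 c2@5 c3@7 c4@9, authorship .1..2.3.4.
Authorship (.=original, N=cursor N): . 1 . . 2 . 3 . 4 .
Index 1: author = 1

Answer: cursor 1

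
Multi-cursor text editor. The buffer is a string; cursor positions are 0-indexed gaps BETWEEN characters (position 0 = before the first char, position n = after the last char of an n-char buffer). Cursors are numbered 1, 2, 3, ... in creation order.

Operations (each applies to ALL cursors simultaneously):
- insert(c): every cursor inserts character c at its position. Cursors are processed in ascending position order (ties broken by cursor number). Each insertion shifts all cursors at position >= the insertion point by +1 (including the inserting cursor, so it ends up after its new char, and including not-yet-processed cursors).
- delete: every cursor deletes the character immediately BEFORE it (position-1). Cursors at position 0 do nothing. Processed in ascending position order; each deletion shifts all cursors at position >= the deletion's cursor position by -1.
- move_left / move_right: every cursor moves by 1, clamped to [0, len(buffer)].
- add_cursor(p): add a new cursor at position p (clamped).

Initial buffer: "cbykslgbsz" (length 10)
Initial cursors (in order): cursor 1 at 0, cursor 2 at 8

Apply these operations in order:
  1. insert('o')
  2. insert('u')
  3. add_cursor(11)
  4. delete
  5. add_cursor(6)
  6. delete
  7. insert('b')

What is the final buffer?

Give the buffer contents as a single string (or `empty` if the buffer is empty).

After op 1 (insert('o')): buffer="ocbykslgbosz" (len 12), cursors c1@1 c2@10, authorship 1........2..
After op 2 (insert('u')): buffer="oucbykslgbousz" (len 14), cursors c1@2 c2@12, authorship 11........22..
After op 3 (add_cursor(11)): buffer="oucbykslgbousz" (len 14), cursors c1@2 c3@11 c2@12, authorship 11........22..
After op 4 (delete): buffer="ocbykslgbsz" (len 11), cursors c1@1 c2@9 c3@9, authorship 1..........
After op 5 (add_cursor(6)): buffer="ocbykslgbsz" (len 11), cursors c1@1 c4@6 c2@9 c3@9, authorship 1..........
After op 6 (delete): buffer="cbyklsz" (len 7), cursors c1@0 c4@4 c2@5 c3@5, authorship .......
After op 7 (insert('b')): buffer="bcbykblbbsz" (len 11), cursors c1@1 c4@6 c2@9 c3@9, authorship 1....4.23..

Answer: bcbykblbbsz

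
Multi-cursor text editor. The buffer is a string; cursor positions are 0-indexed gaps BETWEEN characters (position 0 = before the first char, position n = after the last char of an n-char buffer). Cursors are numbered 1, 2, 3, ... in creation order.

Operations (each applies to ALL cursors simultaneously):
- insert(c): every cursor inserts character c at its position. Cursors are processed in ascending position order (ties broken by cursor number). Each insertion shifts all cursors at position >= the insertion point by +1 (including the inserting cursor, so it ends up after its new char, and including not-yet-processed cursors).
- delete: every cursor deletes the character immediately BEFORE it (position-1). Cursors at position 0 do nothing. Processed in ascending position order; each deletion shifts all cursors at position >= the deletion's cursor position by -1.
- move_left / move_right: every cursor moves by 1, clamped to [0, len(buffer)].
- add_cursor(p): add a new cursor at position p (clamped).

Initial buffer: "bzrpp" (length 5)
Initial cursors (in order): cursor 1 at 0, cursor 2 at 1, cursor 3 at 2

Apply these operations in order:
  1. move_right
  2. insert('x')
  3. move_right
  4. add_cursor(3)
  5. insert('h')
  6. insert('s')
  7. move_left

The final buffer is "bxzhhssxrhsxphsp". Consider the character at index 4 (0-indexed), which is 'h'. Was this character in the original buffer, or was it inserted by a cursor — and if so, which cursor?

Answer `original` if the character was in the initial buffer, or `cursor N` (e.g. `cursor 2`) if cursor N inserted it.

Answer: cursor 4

Derivation:
After op 1 (move_right): buffer="bzrpp" (len 5), cursors c1@1 c2@2 c3@3, authorship .....
After op 2 (insert('x')): buffer="bxzxrxpp" (len 8), cursors c1@2 c2@4 c3@6, authorship .1.2.3..
After op 3 (move_right): buffer="bxzxrxpp" (len 8), cursors c1@3 c2@5 c3@7, authorship .1.2.3..
After op 4 (add_cursor(3)): buffer="bxzxrxpp" (len 8), cursors c1@3 c4@3 c2@5 c3@7, authorship .1.2.3..
After op 5 (insert('h')): buffer="bxzhhxrhxphp" (len 12), cursors c1@5 c4@5 c2@8 c3@11, authorship .1.142.23.3.
After op 6 (insert('s')): buffer="bxzhhssxrhsxphsp" (len 16), cursors c1@7 c4@7 c2@11 c3@15, authorship .1.14142.223.33.
After op 7 (move_left): buffer="bxzhhssxrhsxphsp" (len 16), cursors c1@6 c4@6 c2@10 c3@14, authorship .1.14142.223.33.
Authorship (.=original, N=cursor N): . 1 . 1 4 1 4 2 . 2 2 3 . 3 3 .
Index 4: author = 4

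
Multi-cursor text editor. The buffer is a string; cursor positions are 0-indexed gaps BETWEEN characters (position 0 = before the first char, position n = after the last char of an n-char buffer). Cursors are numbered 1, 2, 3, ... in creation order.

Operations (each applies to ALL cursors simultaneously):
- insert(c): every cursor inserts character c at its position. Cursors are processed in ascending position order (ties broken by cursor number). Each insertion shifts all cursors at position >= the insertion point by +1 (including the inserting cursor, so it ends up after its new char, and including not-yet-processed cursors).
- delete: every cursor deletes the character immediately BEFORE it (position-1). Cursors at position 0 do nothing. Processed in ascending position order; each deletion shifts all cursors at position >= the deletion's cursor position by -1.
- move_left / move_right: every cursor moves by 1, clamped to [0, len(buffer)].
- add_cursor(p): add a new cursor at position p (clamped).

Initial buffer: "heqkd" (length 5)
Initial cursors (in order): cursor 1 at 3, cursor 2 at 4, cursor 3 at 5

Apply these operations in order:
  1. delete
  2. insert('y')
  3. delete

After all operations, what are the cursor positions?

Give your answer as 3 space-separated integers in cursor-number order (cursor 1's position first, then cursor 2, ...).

After op 1 (delete): buffer="he" (len 2), cursors c1@2 c2@2 c3@2, authorship ..
After op 2 (insert('y')): buffer="heyyy" (len 5), cursors c1@5 c2@5 c3@5, authorship ..123
After op 3 (delete): buffer="he" (len 2), cursors c1@2 c2@2 c3@2, authorship ..

Answer: 2 2 2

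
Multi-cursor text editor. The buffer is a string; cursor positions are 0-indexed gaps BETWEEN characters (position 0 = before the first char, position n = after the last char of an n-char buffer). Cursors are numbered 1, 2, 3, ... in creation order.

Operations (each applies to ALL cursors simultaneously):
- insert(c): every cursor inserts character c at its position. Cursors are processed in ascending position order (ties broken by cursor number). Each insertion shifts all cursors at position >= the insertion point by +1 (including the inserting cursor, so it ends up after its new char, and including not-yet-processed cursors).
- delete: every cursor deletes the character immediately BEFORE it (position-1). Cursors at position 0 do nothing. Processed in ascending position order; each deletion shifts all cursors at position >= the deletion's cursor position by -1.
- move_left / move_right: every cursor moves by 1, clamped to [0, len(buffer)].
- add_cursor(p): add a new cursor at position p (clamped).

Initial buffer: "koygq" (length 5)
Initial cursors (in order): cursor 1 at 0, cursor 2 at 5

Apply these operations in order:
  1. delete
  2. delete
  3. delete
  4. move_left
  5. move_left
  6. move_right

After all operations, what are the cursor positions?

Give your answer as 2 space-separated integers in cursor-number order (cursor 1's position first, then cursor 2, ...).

After op 1 (delete): buffer="koyg" (len 4), cursors c1@0 c2@4, authorship ....
After op 2 (delete): buffer="koy" (len 3), cursors c1@0 c2@3, authorship ...
After op 3 (delete): buffer="ko" (len 2), cursors c1@0 c2@2, authorship ..
After op 4 (move_left): buffer="ko" (len 2), cursors c1@0 c2@1, authorship ..
After op 5 (move_left): buffer="ko" (len 2), cursors c1@0 c2@0, authorship ..
After op 6 (move_right): buffer="ko" (len 2), cursors c1@1 c2@1, authorship ..

Answer: 1 1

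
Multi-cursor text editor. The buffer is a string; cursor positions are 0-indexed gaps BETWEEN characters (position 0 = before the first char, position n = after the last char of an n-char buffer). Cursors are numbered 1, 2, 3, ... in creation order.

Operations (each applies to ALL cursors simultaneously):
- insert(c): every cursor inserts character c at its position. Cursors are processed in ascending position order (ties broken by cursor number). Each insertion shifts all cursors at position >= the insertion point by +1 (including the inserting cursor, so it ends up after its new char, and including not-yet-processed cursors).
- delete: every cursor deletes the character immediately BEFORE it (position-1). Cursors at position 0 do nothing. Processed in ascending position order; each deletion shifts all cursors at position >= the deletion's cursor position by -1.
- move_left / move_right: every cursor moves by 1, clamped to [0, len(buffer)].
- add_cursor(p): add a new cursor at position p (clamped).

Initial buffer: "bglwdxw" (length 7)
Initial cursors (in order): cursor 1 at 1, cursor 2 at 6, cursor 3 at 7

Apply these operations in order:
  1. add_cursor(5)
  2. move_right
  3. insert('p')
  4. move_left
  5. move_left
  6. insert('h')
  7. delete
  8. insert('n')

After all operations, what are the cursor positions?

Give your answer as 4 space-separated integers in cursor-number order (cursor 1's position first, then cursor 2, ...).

Answer: 2 13 13 8

Derivation:
After op 1 (add_cursor(5)): buffer="bglwdxw" (len 7), cursors c1@1 c4@5 c2@6 c3@7, authorship .......
After op 2 (move_right): buffer="bglwdxw" (len 7), cursors c1@2 c4@6 c2@7 c3@7, authorship .......
After op 3 (insert('p')): buffer="bgplwdxpwpp" (len 11), cursors c1@3 c4@8 c2@11 c3@11, authorship ..1....4.23
After op 4 (move_left): buffer="bgplwdxpwpp" (len 11), cursors c1@2 c4@7 c2@10 c3@10, authorship ..1....4.23
After op 5 (move_left): buffer="bgplwdxpwpp" (len 11), cursors c1@1 c4@6 c2@9 c3@9, authorship ..1....4.23
After op 6 (insert('h')): buffer="bhgplwdhxpwhhpp" (len 15), cursors c1@2 c4@8 c2@13 c3@13, authorship .1.1...4.4.2323
After op 7 (delete): buffer="bgplwdxpwpp" (len 11), cursors c1@1 c4@6 c2@9 c3@9, authorship ..1....4.23
After op 8 (insert('n')): buffer="bngplwdnxpwnnpp" (len 15), cursors c1@2 c4@8 c2@13 c3@13, authorship .1.1...4.4.2323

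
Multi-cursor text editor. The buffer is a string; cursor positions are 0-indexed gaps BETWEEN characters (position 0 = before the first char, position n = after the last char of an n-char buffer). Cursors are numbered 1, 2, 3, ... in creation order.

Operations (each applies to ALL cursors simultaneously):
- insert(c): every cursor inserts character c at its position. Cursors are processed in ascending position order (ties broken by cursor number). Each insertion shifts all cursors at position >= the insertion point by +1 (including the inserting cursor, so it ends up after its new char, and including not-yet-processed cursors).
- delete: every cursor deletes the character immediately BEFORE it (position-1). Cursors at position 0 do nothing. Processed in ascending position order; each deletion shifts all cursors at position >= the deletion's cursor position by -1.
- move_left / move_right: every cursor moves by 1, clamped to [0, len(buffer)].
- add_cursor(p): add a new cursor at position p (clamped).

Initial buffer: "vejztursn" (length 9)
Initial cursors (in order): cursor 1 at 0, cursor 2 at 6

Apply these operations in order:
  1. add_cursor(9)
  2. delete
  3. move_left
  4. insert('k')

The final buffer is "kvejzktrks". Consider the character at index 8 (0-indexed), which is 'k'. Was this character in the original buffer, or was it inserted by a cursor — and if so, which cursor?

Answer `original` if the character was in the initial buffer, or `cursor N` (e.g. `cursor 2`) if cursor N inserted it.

After op 1 (add_cursor(9)): buffer="vejztursn" (len 9), cursors c1@0 c2@6 c3@9, authorship .........
After op 2 (delete): buffer="vejztrs" (len 7), cursors c1@0 c2@5 c3@7, authorship .......
After op 3 (move_left): buffer="vejztrs" (len 7), cursors c1@0 c2@4 c3@6, authorship .......
After op 4 (insert('k')): buffer="kvejzktrks" (len 10), cursors c1@1 c2@6 c3@9, authorship 1....2..3.
Authorship (.=original, N=cursor N): 1 . . . . 2 . . 3 .
Index 8: author = 3

Answer: cursor 3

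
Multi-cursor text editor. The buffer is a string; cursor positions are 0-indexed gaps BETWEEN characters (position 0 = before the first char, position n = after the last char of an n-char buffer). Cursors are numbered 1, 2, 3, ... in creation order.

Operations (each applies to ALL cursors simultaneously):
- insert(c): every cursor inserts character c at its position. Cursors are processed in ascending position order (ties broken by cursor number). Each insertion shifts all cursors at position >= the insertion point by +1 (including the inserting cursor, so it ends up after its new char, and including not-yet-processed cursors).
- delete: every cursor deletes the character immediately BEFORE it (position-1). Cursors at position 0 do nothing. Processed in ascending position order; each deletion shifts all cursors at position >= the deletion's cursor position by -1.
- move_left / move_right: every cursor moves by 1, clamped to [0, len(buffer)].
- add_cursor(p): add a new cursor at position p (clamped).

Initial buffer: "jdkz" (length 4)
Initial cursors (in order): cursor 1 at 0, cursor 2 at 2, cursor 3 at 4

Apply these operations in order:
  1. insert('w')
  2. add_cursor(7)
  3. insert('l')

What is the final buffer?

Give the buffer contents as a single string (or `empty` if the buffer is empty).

Answer: wljdwlkzwll

Derivation:
After op 1 (insert('w')): buffer="wjdwkzw" (len 7), cursors c1@1 c2@4 c3@7, authorship 1..2..3
After op 2 (add_cursor(7)): buffer="wjdwkzw" (len 7), cursors c1@1 c2@4 c3@7 c4@7, authorship 1..2..3
After op 3 (insert('l')): buffer="wljdwlkzwll" (len 11), cursors c1@2 c2@6 c3@11 c4@11, authorship 11..22..334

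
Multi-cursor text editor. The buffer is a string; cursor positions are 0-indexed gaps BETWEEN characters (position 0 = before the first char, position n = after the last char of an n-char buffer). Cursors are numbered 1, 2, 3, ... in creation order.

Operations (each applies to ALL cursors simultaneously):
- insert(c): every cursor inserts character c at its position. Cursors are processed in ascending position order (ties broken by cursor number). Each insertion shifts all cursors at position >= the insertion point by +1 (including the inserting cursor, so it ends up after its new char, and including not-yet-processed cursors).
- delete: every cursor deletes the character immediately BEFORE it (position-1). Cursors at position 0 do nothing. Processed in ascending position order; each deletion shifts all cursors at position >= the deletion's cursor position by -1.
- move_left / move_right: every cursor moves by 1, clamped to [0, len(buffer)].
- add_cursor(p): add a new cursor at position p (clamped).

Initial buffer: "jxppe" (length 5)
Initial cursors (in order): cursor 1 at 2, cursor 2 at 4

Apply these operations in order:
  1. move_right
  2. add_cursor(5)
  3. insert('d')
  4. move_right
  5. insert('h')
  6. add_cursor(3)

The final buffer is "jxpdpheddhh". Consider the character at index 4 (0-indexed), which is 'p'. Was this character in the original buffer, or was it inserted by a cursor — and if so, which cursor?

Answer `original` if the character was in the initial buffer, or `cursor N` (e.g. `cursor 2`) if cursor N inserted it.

Answer: original

Derivation:
After op 1 (move_right): buffer="jxppe" (len 5), cursors c1@3 c2@5, authorship .....
After op 2 (add_cursor(5)): buffer="jxppe" (len 5), cursors c1@3 c2@5 c3@5, authorship .....
After op 3 (insert('d')): buffer="jxpdpedd" (len 8), cursors c1@4 c2@8 c3@8, authorship ...1..23
After op 4 (move_right): buffer="jxpdpedd" (len 8), cursors c1@5 c2@8 c3@8, authorship ...1..23
After op 5 (insert('h')): buffer="jxpdpheddhh" (len 11), cursors c1@6 c2@11 c3@11, authorship ...1.1.2323
After op 6 (add_cursor(3)): buffer="jxpdpheddhh" (len 11), cursors c4@3 c1@6 c2@11 c3@11, authorship ...1.1.2323
Authorship (.=original, N=cursor N): . . . 1 . 1 . 2 3 2 3
Index 4: author = original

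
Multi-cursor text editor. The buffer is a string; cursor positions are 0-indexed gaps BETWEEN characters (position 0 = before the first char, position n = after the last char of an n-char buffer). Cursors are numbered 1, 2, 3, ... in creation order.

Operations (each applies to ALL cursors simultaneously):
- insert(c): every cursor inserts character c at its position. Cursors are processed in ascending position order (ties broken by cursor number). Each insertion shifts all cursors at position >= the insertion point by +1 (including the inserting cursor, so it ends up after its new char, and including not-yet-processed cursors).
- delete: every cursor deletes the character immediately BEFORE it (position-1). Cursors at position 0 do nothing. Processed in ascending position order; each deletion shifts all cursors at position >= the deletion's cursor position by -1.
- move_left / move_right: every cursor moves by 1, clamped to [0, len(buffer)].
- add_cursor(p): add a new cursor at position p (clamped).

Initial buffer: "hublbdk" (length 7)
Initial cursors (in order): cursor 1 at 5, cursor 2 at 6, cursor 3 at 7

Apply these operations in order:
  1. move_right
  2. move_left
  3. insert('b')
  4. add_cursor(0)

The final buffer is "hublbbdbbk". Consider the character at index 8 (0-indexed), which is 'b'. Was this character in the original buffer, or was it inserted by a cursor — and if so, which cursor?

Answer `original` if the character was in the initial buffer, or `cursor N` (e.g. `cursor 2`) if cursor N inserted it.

After op 1 (move_right): buffer="hublbdk" (len 7), cursors c1@6 c2@7 c3@7, authorship .......
After op 2 (move_left): buffer="hublbdk" (len 7), cursors c1@5 c2@6 c3@6, authorship .......
After op 3 (insert('b')): buffer="hublbbdbbk" (len 10), cursors c1@6 c2@9 c3@9, authorship .....1.23.
After op 4 (add_cursor(0)): buffer="hublbbdbbk" (len 10), cursors c4@0 c1@6 c2@9 c3@9, authorship .....1.23.
Authorship (.=original, N=cursor N): . . . . . 1 . 2 3 .
Index 8: author = 3

Answer: cursor 3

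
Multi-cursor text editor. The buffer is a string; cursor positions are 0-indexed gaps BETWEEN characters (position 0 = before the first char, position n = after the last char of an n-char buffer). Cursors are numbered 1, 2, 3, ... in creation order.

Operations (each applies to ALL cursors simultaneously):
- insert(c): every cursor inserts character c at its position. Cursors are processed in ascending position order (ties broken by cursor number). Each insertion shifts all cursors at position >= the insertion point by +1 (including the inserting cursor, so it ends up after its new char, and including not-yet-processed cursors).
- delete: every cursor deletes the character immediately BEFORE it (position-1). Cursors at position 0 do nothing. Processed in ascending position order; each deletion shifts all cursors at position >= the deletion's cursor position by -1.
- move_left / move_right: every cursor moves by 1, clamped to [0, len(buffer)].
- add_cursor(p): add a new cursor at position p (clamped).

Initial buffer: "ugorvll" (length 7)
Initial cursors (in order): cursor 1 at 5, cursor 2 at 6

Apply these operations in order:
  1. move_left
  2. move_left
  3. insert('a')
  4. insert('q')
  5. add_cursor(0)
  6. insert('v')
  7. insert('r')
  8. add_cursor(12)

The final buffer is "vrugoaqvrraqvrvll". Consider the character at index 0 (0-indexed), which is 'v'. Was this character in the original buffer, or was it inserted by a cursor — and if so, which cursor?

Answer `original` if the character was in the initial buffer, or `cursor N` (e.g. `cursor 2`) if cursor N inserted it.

Answer: cursor 3

Derivation:
After op 1 (move_left): buffer="ugorvll" (len 7), cursors c1@4 c2@5, authorship .......
After op 2 (move_left): buffer="ugorvll" (len 7), cursors c1@3 c2@4, authorship .......
After op 3 (insert('a')): buffer="ugoaravll" (len 9), cursors c1@4 c2@6, authorship ...1.2...
After op 4 (insert('q')): buffer="ugoaqraqvll" (len 11), cursors c1@5 c2@8, authorship ...11.22...
After op 5 (add_cursor(0)): buffer="ugoaqraqvll" (len 11), cursors c3@0 c1@5 c2@8, authorship ...11.22...
After op 6 (insert('v')): buffer="vugoaqvraqvvll" (len 14), cursors c3@1 c1@7 c2@11, authorship 3...111.222...
After op 7 (insert('r')): buffer="vrugoaqvrraqvrvll" (len 17), cursors c3@2 c1@9 c2@14, authorship 33...1111.2222...
After op 8 (add_cursor(12)): buffer="vrugoaqvrraqvrvll" (len 17), cursors c3@2 c1@9 c4@12 c2@14, authorship 33...1111.2222...
Authorship (.=original, N=cursor N): 3 3 . . . 1 1 1 1 . 2 2 2 2 . . .
Index 0: author = 3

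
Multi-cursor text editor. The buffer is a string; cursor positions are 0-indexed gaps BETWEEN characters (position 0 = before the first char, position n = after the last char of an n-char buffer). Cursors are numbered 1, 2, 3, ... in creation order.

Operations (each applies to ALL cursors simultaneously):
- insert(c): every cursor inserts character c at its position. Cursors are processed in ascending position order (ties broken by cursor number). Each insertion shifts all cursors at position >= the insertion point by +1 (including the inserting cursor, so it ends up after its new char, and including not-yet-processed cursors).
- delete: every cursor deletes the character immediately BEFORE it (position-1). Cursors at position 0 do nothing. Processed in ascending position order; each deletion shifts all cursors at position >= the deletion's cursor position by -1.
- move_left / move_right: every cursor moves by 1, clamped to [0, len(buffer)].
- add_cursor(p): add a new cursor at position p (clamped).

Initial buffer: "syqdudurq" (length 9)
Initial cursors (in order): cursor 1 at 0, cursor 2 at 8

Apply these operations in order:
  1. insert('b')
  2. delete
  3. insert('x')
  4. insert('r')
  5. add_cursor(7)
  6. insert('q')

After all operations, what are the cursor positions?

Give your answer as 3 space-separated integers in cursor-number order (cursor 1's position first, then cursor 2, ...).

Answer: 3 15 9

Derivation:
After op 1 (insert('b')): buffer="bsyqdudurbq" (len 11), cursors c1@1 c2@10, authorship 1........2.
After op 2 (delete): buffer="syqdudurq" (len 9), cursors c1@0 c2@8, authorship .........
After op 3 (insert('x')): buffer="xsyqdudurxq" (len 11), cursors c1@1 c2@10, authorship 1........2.
After op 4 (insert('r')): buffer="xrsyqdudurxrq" (len 13), cursors c1@2 c2@12, authorship 11........22.
After op 5 (add_cursor(7)): buffer="xrsyqdudurxrq" (len 13), cursors c1@2 c3@7 c2@12, authorship 11........22.
After op 6 (insert('q')): buffer="xrqsyqduqdurxrqq" (len 16), cursors c1@3 c3@9 c2@15, authorship 111.....3...222.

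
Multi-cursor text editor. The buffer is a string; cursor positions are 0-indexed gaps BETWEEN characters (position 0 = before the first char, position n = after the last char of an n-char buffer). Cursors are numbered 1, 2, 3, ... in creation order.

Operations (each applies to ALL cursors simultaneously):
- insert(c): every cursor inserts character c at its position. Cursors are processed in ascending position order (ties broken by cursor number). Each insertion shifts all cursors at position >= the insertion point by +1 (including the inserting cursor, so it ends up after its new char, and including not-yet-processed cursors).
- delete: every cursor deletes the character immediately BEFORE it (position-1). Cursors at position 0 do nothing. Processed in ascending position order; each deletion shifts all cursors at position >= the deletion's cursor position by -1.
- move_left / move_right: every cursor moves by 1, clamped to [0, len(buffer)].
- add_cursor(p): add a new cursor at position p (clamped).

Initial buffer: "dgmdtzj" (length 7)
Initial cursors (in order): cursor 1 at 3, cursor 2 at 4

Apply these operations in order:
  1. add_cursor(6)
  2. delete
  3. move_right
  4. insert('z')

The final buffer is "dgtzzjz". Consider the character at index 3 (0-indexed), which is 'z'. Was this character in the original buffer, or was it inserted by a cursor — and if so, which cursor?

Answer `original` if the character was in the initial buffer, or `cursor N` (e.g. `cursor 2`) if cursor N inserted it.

Answer: cursor 1

Derivation:
After op 1 (add_cursor(6)): buffer="dgmdtzj" (len 7), cursors c1@3 c2@4 c3@6, authorship .......
After op 2 (delete): buffer="dgtj" (len 4), cursors c1@2 c2@2 c3@3, authorship ....
After op 3 (move_right): buffer="dgtj" (len 4), cursors c1@3 c2@3 c3@4, authorship ....
After op 4 (insert('z')): buffer="dgtzzjz" (len 7), cursors c1@5 c2@5 c3@7, authorship ...12.3
Authorship (.=original, N=cursor N): . . . 1 2 . 3
Index 3: author = 1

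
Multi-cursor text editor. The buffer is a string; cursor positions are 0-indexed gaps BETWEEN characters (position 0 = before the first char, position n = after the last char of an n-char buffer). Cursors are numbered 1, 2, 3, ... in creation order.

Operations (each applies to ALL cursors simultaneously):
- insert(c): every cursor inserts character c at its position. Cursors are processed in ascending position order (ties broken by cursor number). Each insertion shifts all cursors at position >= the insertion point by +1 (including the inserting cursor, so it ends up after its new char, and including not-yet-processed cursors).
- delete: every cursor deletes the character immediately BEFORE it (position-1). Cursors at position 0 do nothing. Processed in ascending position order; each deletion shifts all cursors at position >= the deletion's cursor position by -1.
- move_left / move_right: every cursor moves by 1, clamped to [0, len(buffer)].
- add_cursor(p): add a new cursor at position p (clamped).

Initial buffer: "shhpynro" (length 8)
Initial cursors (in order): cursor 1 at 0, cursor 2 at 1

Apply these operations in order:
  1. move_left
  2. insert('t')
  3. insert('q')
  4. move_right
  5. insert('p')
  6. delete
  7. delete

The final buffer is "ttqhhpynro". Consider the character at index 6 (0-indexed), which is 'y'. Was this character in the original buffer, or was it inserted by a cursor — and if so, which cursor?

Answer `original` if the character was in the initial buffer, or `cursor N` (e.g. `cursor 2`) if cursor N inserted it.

After op 1 (move_left): buffer="shhpynro" (len 8), cursors c1@0 c2@0, authorship ........
After op 2 (insert('t')): buffer="ttshhpynro" (len 10), cursors c1@2 c2@2, authorship 12........
After op 3 (insert('q')): buffer="ttqqshhpynro" (len 12), cursors c1@4 c2@4, authorship 1212........
After op 4 (move_right): buffer="ttqqshhpynro" (len 12), cursors c1@5 c2@5, authorship 1212........
After op 5 (insert('p')): buffer="ttqqspphhpynro" (len 14), cursors c1@7 c2@7, authorship 1212.12.......
After op 6 (delete): buffer="ttqqshhpynro" (len 12), cursors c1@5 c2@5, authorship 1212........
After op 7 (delete): buffer="ttqhhpynro" (len 10), cursors c1@3 c2@3, authorship 121.......
Authorship (.=original, N=cursor N): 1 2 1 . . . . . . .
Index 6: author = original

Answer: original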